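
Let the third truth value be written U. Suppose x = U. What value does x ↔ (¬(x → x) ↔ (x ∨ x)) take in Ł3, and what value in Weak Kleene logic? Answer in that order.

In Ł3: x → x = U → U = 1  [min(1, 1−½+½)]
¬(x → x) = ¬1 = 0
x ∨ x = U ∨ U = U
¬(x → x) ↔ (x ∨ x) = 0 ↔ U = U
x ↔ (¬(x → x) ↔ (x ∨ x)) = U ↔ U = 1
In Weak Kleene logic: x → x = U → U = U  [any arg is the third value ⇒ result is the third value]
¬(x → x) = ¬U = U
x ∨ x = U ∨ U = U
¬(x → x) ↔ (x ∨ x) = U ↔ U = U
x ↔ (¬(x → x) ↔ (x ∨ x)) = U ↔ U = U
They differ because Ł3 and Weak Kleene logic treat U differently under the binary connectives.

1; U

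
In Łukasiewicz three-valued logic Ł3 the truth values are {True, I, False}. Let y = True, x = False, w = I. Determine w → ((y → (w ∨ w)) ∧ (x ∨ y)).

w ∨ w = I ∨ I = I
y → (w ∨ w) = True → I = I
x ∨ y = False ∨ True = True
(y → (w ∨ w)) ∧ (x ∨ y) = I ∧ True = I
w → ((y → (w ∨ w)) ∧ (x ∨ y)) = I → I = True

True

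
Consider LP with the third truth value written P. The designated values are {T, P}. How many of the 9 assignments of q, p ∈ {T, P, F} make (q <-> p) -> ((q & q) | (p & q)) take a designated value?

8

Of the 9 assignments, 8 give a value in {T, P}.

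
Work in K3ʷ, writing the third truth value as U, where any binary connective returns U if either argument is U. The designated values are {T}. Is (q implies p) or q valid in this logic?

Countermodel: q=T, p=U gives U, which is not designated.

No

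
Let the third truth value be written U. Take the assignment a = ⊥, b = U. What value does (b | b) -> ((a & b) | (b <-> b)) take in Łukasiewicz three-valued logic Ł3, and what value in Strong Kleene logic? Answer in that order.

In Łukasiewicz three-valued logic Ł3: b | b = U | U = U
a & b = ⊥ & U = ⊥
b <-> b = U <-> U = ⊤  [1 − |½−½|]
(a & b) | (b <-> b) = ⊥ | ⊤ = ⊤
(b | b) -> ((a & b) | (b <-> b)) = U -> ⊤ = ⊤
In Strong Kleene logic: b | b = U | U = U
a & b = ⊥ & U = ⊥
b <-> b = U <-> U = U
(a & b) | (b <-> b) = ⊥ | U = U
(b | b) -> ((a & b) | (b <-> b)) = U -> U = U  [~U | U]
They differ because Łukasiewicz three-valued logic Ł3 and Strong Kleene logic treat U differently under implication.

⊤; U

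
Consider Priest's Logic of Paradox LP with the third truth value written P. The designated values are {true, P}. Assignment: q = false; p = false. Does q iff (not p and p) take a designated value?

Yes

not p = not false = true
not p and p = true and false = false
q iff (not p and p) = false iff false = true
true ∈ {true, P}.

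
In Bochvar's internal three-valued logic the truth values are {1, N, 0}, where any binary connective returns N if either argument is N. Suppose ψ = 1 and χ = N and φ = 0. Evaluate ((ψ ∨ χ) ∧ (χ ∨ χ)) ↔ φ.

N

ψ ∨ χ = 1 ∨ N = N
χ ∨ χ = N ∨ N = N
(ψ ∨ χ) ∧ (χ ∨ χ) = N ∧ N = N
((ψ ∨ χ) ∧ (χ ∨ χ)) ↔ φ = N ↔ 0 = N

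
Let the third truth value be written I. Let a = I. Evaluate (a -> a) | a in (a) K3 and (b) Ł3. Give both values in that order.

I; true

In K3: a -> a = I -> I = I  [~I | I]
(a -> a) | a = I | I = I
In Ł3: a -> a = I -> I = true
(a -> a) | a = true | I = true
They differ because K3 and Ł3 treat I differently under implication.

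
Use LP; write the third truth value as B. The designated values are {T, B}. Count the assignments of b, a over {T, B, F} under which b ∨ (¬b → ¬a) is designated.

Of the 9 assignments, 8 give a value in {T, B}.

8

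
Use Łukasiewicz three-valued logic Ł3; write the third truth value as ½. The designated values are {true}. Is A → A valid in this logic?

Every assignment of A over {true, ½, false} gives a value in {true}.
In particular, with A=½: A → A = true.

Yes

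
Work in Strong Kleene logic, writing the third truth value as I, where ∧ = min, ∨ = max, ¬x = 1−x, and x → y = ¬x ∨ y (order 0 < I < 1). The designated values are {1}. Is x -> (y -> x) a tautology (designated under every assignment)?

Countermodel: x=I, y=1 gives I, which is not designated.

No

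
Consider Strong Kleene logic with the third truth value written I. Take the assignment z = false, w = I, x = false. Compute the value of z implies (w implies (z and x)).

true

z and x = false and false = false
w implies (z and x) = I implies false = I  [not I or false]
z implies (w implies (z and x)) = false implies I = true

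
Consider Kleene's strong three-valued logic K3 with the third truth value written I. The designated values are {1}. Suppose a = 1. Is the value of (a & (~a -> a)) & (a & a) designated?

~a = ~1 = 0
~a -> a = 0 -> 1 = 1
a & (~a -> a) = 1 & 1 = 1
a & a = 1 & 1 = 1
(a & (~a -> a)) & (a & a) = 1 & 1 = 1
1 ∈ {1}.

Yes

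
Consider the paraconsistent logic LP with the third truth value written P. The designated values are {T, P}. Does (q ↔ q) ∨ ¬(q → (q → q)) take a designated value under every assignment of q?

Yes

Every assignment of q over {T, P, F} gives a value in {T, P}.
In particular, with q=P: (q ↔ q) ∨ ¬(q → (q → q)) = P.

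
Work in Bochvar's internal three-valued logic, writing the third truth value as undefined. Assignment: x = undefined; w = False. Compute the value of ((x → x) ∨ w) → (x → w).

undefined

x → x = undefined → undefined = undefined
(x → x) ∨ w = undefined ∨ False = undefined
x → w = undefined → False = undefined
((x → x) ∨ w) → (x → w) = undefined → undefined = undefined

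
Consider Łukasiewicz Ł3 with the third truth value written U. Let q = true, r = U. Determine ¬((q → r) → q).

false

q → r = true → U = U  [min(1, 1−1+½)]
(q → r) → q = U → true = true
¬((q → r) → q) = ¬true = false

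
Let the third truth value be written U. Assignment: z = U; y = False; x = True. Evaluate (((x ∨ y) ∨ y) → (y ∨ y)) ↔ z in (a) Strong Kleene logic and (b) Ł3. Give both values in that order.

U; U

In Strong Kleene logic: x ∨ y = True ∨ False = True
(x ∨ y) ∨ y = True ∨ False = True
y ∨ y = False ∨ False = False
((x ∨ y) ∨ y) → (y ∨ y) = True → False = False
(((x ∨ y) ∨ y) → (y ∨ y)) ↔ z = False ↔ U = U
In Ł3: x ∨ y = True ∨ False = True
(x ∨ y) ∨ y = True ∨ False = True
y ∨ y = False ∨ False = False
((x ∨ y) ∨ y) → (y ∨ y) = True → False = False
(((x ∨ y) ∨ y) → (y ∨ y)) ↔ z = False ↔ U = U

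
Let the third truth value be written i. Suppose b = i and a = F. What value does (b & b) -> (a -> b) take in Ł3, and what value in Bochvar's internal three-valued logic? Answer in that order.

T; i

In Ł3: b & b = i & i = i
a -> b = F -> i = T  [min(1, 1−0+½)]
(b & b) -> (a -> b) = i -> T = T
In Bochvar's internal three-valued logic: b & b = i & i = i
a -> b = F -> i = i  [any arg is the third value ⇒ result is the third value]
(b & b) -> (a -> b) = i -> i = i
They differ because Ł3 and Bochvar's internal three-valued logic treat i differently under the binary connectives.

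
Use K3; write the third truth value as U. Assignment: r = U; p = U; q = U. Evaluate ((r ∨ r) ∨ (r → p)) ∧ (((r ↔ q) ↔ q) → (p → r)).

U

r ∨ r = U ∨ U = U
r → p = U → U = U  [¬U ∨ U]
(r ∨ r) ∨ (r → p) = U ∨ U = U
r ↔ q = U ↔ U = U
(r ↔ q) ↔ q = U ↔ U = U
p → r = U → U = U
((r ↔ q) ↔ q) → (p → r) = U → U = U
((r ∨ r) ∨ (r → p)) ∧ (((r ↔ q) ↔ q) → (p → r)) = U ∧ U = U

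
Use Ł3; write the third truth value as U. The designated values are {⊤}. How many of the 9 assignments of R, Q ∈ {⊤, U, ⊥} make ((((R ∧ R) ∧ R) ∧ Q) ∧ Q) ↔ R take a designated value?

Of the 9 assignments, 6 give a value in {⊤}.

6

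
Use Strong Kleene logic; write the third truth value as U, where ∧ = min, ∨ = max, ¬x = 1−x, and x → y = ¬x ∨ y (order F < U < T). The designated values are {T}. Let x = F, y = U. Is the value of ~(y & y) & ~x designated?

y & y = U & U = U
~(y & y) = ~U = U
~x = ~F = T
~(y & y) & ~x = U & T = U
U ∉ {T}.

No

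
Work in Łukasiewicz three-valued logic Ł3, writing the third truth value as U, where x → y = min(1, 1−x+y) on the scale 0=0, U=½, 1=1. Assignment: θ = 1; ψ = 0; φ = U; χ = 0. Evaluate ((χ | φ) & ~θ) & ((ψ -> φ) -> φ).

χ | φ = 0 | U = U
~θ = ~1 = 0
(χ | φ) & ~θ = U & 0 = 0
ψ -> φ = 0 -> U = 1  [min(1, 1−0+½)]
(ψ -> φ) -> φ = 1 -> U = U
((χ | φ) & ~θ) & ((ψ -> φ) -> φ) = 0 & U = 0

0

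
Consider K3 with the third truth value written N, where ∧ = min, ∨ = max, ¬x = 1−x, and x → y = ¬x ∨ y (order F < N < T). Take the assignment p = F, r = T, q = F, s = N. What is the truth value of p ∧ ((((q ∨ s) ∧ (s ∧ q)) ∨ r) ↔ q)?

F

q ∨ s = F ∨ N = N
s ∧ q = N ∧ F = F
(q ∨ s) ∧ (s ∧ q) = N ∧ F = F
((q ∨ s) ∧ (s ∧ q)) ∨ r = F ∨ T = T
(((q ∨ s) ∧ (s ∧ q)) ∨ r) ↔ q = T ↔ F = F
p ∧ ((((q ∨ s) ∧ (s ∧ q)) ∨ r) ↔ q) = F ∧ F = F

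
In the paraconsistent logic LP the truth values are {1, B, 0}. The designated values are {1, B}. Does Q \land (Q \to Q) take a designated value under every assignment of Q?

Countermodel: Q=0 gives 0, which is not designated.

No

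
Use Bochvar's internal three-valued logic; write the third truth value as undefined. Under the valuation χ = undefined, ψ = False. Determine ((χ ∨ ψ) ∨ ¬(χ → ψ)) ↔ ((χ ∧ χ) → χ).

χ ∨ ψ = undefined ∨ False = undefined
χ → ψ = undefined → False = undefined  [any arg is the third value ⇒ result is the third value]
¬(χ → ψ) = ¬undefined = undefined
(χ ∨ ψ) ∨ ¬(χ → ψ) = undefined ∨ undefined = undefined
χ ∧ χ = undefined ∧ undefined = undefined
(χ ∧ χ) → χ = undefined → undefined = undefined
((χ ∨ ψ) ∨ ¬(χ → ψ)) ↔ ((χ ∧ χ) → χ) = undefined ↔ undefined = undefined

undefined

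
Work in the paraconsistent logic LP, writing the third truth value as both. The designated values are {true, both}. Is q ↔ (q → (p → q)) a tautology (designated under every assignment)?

No

Countermodel: q=false, p=true gives false, which is not designated.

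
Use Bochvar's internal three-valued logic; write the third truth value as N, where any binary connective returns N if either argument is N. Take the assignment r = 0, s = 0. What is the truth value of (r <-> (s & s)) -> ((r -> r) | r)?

s & s = 0 & 0 = 0
r <-> (s & s) = 0 <-> 0 = 1
r -> r = 0 -> 0 = 1
(r -> r) | r = 1 | 0 = 1
(r <-> (s & s)) -> ((r -> r) | r) = 1 -> 1 = 1

1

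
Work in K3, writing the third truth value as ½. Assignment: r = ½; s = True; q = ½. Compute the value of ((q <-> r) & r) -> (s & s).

q <-> r = ½ <-> ½ = ½
(q <-> r) & r = ½ & ½ = ½
s & s = True & True = True
((q <-> r) & r) -> (s & s) = ½ -> True = True  [~½ | True]

True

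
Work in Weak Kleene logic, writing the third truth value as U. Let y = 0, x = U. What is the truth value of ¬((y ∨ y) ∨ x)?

U

y ∨ y = 0 ∨ 0 = 0
(y ∨ y) ∨ x = 0 ∨ U = U
¬((y ∨ y) ∨ x) = ¬U = U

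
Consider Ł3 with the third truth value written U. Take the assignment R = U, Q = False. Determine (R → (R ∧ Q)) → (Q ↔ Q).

True

R ∧ Q = U ∧ False = False
R → (R ∧ Q) = U → False = U  [min(1, 1−½+0)]
Q ↔ Q = False ↔ False = True
(R → (R ∧ Q)) → (Q ↔ Q) = U → True = True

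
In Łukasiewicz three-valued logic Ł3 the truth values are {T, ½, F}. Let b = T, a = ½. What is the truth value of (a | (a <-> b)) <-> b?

a <-> b = ½ <-> T = ½  [1 − |½−1|]
a | (a <-> b) = ½ | ½ = ½
(a | (a <-> b)) <-> b = ½ <-> T = ½

½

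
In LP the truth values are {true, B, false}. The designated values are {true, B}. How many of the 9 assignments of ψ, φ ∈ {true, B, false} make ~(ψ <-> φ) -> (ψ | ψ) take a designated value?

8

Of the 9 assignments, 8 give a value in {true, B}.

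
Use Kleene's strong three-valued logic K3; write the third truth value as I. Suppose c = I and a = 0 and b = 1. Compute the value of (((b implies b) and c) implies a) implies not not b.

1

b implies b = 1 implies 1 = 1
(b implies b) and c = 1 and I = I
((b implies b) and c) implies a = I implies 0 = I
not b = not 1 = 0
not not b = not 0 = 1
(((b implies b) and c) implies a) implies not not b = I implies 1 = 1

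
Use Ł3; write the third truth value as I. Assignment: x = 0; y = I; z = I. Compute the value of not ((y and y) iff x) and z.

I

y and y = I and I = I
(y and y) iff x = I iff 0 = I  [1 − |½−0|]
not ((y and y) iff x) = not I = I
not ((y and y) iff x) and z = I and I = I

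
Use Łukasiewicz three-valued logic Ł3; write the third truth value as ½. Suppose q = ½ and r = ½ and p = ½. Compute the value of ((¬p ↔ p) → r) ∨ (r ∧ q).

½

¬p = ¬½ = ½
¬p ↔ p = ½ ↔ ½ = True  [1 − |½−½|]
(¬p ↔ p) → r = True → ½ = ½
r ∧ q = ½ ∧ ½ = ½
((¬p ↔ p) → r) ∨ (r ∧ q) = ½ ∨ ½ = ½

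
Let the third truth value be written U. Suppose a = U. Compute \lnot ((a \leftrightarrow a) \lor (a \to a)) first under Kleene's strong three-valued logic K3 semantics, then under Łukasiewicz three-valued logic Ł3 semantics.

In Kleene's strong three-valued logic K3: a \leftrightarrow a = U \leftrightarrow U = U
a \to a = U \to U = U  [\lnot U \lor U]
(a \leftrightarrow a) \lor (a \to a) = U \lor U = U
\lnot ((a \leftrightarrow a) \lor (a \to a)) = \lnot U = U
In Łukasiewicz three-valued logic Ł3: a \leftrightarrow a = U \leftrightarrow U = true
a \to a = U \to U = true
(a \leftrightarrow a) \lor (a \to a) = true \lor true = true
\lnot ((a \leftrightarrow a) \lor (a \to a)) = \lnot true = false
They differ because Kleene's strong three-valued logic K3 and Łukasiewicz three-valued logic Ł3 treat U differently under implication.

U; false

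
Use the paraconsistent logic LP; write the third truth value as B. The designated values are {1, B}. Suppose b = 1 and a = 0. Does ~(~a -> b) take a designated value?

No

~a = ~0 = 1
~a -> b = 1 -> 1 = 1
~(~a -> b) = ~1 = 0
0 ∉ {1, B}.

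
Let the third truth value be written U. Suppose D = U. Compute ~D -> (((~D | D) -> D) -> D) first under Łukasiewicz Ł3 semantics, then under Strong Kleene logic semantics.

true; U

In Łukasiewicz Ł3: ~D = ~U = U
~D = ~U = U
~D | D = U | U = U
(~D | D) -> D = U -> U = true
((~D | D) -> D) -> D = true -> U = U
~D -> (((~D | D) -> D) -> D) = U -> U = true
In Strong Kleene logic: ~D = ~U = U
~D = ~U = U
~D | D = U | U = U
(~D | D) -> D = U -> U = U  [~U | U]
((~D | D) -> D) -> D = U -> U = U
~D -> (((~D | D) -> D) -> D) = U -> U = U
They differ because Łukasiewicz Ł3 and Strong Kleene logic treat U differently under implication.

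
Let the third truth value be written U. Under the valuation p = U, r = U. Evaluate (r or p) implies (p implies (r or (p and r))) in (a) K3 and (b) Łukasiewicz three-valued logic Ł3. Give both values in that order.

U; true

In K3: r or p = U or U = U
p and r = U and U = U
r or (p and r) = U or U = U
p implies (r or (p and r)) = U implies U = U
(r or p) implies (p implies (r or (p and r))) = U implies U = U
In Łukasiewicz three-valued logic Ł3: r or p = U or U = U
p and r = U and U = U
r or (p and r) = U or U = U
p implies (r or (p and r)) = U implies U = true  [min(1, 1−½+½)]
(r or p) implies (p implies (r or (p and r))) = U implies true = true
They differ because K3 and Łukasiewicz three-valued logic Ł3 treat U differently under implication.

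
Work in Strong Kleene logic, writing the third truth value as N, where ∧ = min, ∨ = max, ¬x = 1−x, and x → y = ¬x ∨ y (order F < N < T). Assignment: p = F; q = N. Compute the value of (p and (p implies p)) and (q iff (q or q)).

F

p implies p = F implies F = T
p and (p implies p) = F and T = F
q or q = N or N = N
q iff (q or q) = N iff N = N
(p and (p implies p)) and (q iff (q or q)) = F and N = F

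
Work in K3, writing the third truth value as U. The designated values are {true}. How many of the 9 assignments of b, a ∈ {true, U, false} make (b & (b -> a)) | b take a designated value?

3

Designated under: (b=true, a=true); (b=true, a=U); (b=true, a=false).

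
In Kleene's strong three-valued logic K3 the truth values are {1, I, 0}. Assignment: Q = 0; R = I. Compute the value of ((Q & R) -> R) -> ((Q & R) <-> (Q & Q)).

Q & R = 0 & I = 0
(Q & R) -> R = 0 -> I = 1  [~0 | I]
Q & R = 0 & I = 0
Q & Q = 0 & 0 = 0
(Q & R) <-> (Q & Q) = 0 <-> 0 = 1
((Q & R) -> R) -> ((Q & R) <-> (Q & Q)) = 1 -> 1 = 1

1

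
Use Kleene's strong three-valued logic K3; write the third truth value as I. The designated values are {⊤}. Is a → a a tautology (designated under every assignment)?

No

Countermodel: a=I gives I, which is not designated.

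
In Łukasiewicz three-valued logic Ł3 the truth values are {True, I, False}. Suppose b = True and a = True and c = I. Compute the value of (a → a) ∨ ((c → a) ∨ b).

a → a = True → True = True
c → a = I → True = True
(c → a) ∨ b = True ∨ True = True
(a → a) ∨ ((c → a) ∨ b) = True ∨ True = True

True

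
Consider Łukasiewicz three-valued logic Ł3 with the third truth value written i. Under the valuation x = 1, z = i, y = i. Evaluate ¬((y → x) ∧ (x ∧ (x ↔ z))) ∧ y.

y → x = i → 1 = 1
x ↔ z = 1 ↔ i = i
x ∧ (x ↔ z) = 1 ∧ i = i
(y → x) ∧ (x ∧ (x ↔ z)) = 1 ∧ i = i
¬((y → x) ∧ (x ∧ (x ↔ z))) = ¬i = i
¬((y → x) ∧ (x ∧ (x ↔ z))) ∧ y = i ∧ i = i

i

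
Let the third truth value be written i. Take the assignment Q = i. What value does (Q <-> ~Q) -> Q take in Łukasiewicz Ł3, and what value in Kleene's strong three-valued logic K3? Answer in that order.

i; i

In Łukasiewicz Ł3: ~Q = ~i = i
Q <-> ~Q = i <-> i = T  [1 − |½−½|]
(Q <-> ~Q) -> Q = T -> i = i
In Kleene's strong three-valued logic K3: ~Q = ~i = i
Q <-> ~Q = i <-> i = i
(Q <-> ~Q) -> Q = i -> i = i  [~i | i]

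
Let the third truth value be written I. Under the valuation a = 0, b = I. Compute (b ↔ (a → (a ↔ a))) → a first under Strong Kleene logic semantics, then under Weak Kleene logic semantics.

I; I

In Strong Kleene logic: a ↔ a = 0 ↔ 0 = 1
a → (a ↔ a) = 0 → 1 = 1
b ↔ (a → (a ↔ a)) = I ↔ 1 = I
(b ↔ (a → (a ↔ a))) → a = I → 0 = I
In Weak Kleene logic: a ↔ a = 0 ↔ 0 = 1
a → (a ↔ a) = 0 → 1 = 1
b ↔ (a → (a ↔ a)) = I ↔ 1 = I
(b ↔ (a → (a ↔ a))) → a = I → 0 = I  [any arg is the third value ⇒ result is the third value]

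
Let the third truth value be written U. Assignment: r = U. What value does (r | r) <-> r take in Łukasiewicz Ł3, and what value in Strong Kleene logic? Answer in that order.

In Łukasiewicz Ł3: r | r = U | U = U
(r | r) <-> r = U <-> U = true  [1 − |½−½|]
In Strong Kleene logic: r | r = U | U = U
(r | r) <-> r = U <-> U = U
They differ because Łukasiewicz Ł3 and Strong Kleene logic treat U differently under implication.

true; U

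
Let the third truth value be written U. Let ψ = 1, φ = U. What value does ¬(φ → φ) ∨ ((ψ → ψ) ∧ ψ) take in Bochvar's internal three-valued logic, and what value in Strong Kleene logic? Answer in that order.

U; 1

In Bochvar's internal three-valued logic: φ → φ = U → U = U  [any arg is the third value ⇒ result is the third value]
¬(φ → φ) = ¬U = U
ψ → ψ = 1 → 1 = 1
(ψ → ψ) ∧ ψ = 1 ∧ 1 = 1
¬(φ → φ) ∨ ((ψ → ψ) ∧ ψ) = U ∨ 1 = U
In Strong Kleene logic: φ → φ = U → U = U  [¬U ∨ U]
¬(φ → φ) = ¬U = U
ψ → ψ = 1 → 1 = 1
(ψ → ψ) ∧ ψ = 1 ∧ 1 = 1
¬(φ → φ) ∨ ((ψ → ψ) ∧ ψ) = U ∨ 1 = 1
They differ because Bochvar's internal three-valued logic and Strong Kleene logic treat U differently under the binary connectives.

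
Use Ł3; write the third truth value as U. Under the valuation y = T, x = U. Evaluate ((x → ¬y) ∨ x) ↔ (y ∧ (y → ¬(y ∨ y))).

¬y = ¬T = F
x → ¬y = U → F = U  [min(1, 1−½+0)]
(x → ¬y) ∨ x = U ∨ U = U
y ∨ y = T ∨ T = T
¬(y ∨ y) = ¬T = F
y → ¬(y ∨ y) = T → F = F
y ∧ (y → ¬(y ∨ y)) = T ∧ F = F
((x → ¬y) ∨ x) ↔ (y ∧ (y → ¬(y ∨ y))) = U ↔ F = U

U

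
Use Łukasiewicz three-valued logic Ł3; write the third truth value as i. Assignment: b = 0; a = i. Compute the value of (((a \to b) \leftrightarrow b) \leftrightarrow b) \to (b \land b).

i

a \to b = i \to 0 = i  [min(1, 1−½+0)]
(a \to b) \leftrightarrow b = i \leftrightarrow 0 = i
((a \to b) \leftrightarrow b) \leftrightarrow b = i \leftrightarrow 0 = i
b \land b = 0 \land 0 = 0
(((a \to b) \leftrightarrow b) \leftrightarrow b) \to (b \land b) = i \to 0 = i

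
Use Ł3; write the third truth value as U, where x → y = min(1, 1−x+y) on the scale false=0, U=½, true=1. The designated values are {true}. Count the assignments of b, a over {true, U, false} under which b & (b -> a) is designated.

Designated under: (b=true, a=true).

1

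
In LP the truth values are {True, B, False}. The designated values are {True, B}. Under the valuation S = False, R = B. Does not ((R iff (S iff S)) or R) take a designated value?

S iff S = False iff False = True
R iff (S iff S) = B iff True = B
(R iff (S iff S)) or R = B or B = B
not ((R iff (S iff S)) or R) = not B = B
B ∈ {True, B}.

Yes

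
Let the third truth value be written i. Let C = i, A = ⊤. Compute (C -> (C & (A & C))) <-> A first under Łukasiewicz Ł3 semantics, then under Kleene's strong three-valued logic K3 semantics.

In Łukasiewicz Ł3: A & C = ⊤ & i = i
C & (A & C) = i & i = i
C -> (C & (A & C)) = i -> i = ⊤
(C -> (C & (A & C))) <-> A = ⊤ <-> ⊤ = ⊤
In Kleene's strong three-valued logic K3: A & C = ⊤ & i = i
C & (A & C) = i & i = i
C -> (C & (A & C)) = i -> i = i  [~i | i]
(C -> (C & (A & C))) <-> A = i <-> ⊤ = i
They differ because Łukasiewicz Ł3 and Kleene's strong three-valued logic K3 treat i differently under implication.

⊤; i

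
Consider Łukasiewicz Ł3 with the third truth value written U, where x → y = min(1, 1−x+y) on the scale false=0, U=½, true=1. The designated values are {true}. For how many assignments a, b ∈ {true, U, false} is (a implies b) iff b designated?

5

Of the 9 assignments, 5 give a value in {true}.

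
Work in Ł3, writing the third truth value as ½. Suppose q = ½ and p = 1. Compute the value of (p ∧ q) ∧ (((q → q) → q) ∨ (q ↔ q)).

½

p ∧ q = 1 ∧ ½ = ½
q → q = ½ → ½ = 1  [min(1, 1−½+½)]
(q → q) → q = 1 → ½ = ½
q ↔ q = ½ ↔ ½ = 1
((q → q) → q) ∨ (q ↔ q) = ½ ∨ 1 = 1
(p ∧ q) ∧ (((q → q) → q) ∨ (q ↔ q)) = ½ ∧ 1 = ½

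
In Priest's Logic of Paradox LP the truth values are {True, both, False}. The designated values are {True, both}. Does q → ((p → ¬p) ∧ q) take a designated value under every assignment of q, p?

Countermodel: q=True, p=True gives False, which is not designated.

No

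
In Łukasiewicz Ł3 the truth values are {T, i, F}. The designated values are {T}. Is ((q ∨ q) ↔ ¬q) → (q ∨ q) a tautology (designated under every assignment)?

Countermodel: q=i gives i, which is not designated.

No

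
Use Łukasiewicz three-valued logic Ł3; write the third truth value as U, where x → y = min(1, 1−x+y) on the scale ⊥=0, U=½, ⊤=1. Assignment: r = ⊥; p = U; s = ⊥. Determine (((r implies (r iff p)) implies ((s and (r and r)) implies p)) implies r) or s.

r iff p = ⊥ iff U = U
r implies (r iff p) = ⊥ implies U = ⊤
r and r = ⊥ and ⊥ = ⊥
s and (r and r) = ⊥ and ⊥ = ⊥
(s and (r and r)) implies p = ⊥ implies U = ⊤
(r implies (r iff p)) implies ((s and (r and r)) implies p) = ⊤ implies ⊤ = ⊤
((r implies (r iff p)) implies ((s and (r and r)) implies p)) implies r = ⊤ implies ⊥ = ⊥
(((r implies (r iff p)) implies ((s and (r and r)) implies p)) implies r) or s = ⊥ or ⊥ = ⊥

⊥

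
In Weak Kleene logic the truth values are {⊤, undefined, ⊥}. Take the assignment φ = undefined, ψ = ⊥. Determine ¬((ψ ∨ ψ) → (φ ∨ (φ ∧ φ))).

undefined

ψ ∨ ψ = ⊥ ∨ ⊥ = ⊥
φ ∧ φ = undefined ∧ undefined = undefined
φ ∨ (φ ∧ φ) = undefined ∨ undefined = undefined
(ψ ∨ ψ) → (φ ∨ (φ ∧ φ)) = ⊥ → undefined = undefined
¬((ψ ∨ ψ) → (φ ∨ (φ ∧ φ))) = ¬undefined = undefined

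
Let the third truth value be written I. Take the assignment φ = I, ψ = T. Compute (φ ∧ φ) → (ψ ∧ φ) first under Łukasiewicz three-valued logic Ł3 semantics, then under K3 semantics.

T; I

In Łukasiewicz three-valued logic Ł3: φ ∧ φ = I ∧ I = I
ψ ∧ φ = T ∧ I = I
(φ ∧ φ) → (ψ ∧ φ) = I → I = T  [min(1, 1−½+½)]
In K3: φ ∧ φ = I ∧ I = I
ψ ∧ φ = T ∧ I = I
(φ ∧ φ) → (ψ ∧ φ) = I → I = I  [¬I ∨ I]
They differ because Łukasiewicz three-valued logic Ł3 and K3 treat I differently under implication.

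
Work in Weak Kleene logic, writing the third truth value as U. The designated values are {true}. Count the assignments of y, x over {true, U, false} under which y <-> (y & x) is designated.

3

Designated under: (y=true, x=true); (y=false, x=true); (y=false, x=false).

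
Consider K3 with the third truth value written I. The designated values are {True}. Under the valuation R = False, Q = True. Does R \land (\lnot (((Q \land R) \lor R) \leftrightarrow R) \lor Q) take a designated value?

Q \land R = True \land False = False
(Q \land R) \lor R = False \lor False = False
((Q \land R) \lor R) \leftrightarrow R = False \leftrightarrow False = True
\lnot (((Q \land R) \lor R) \leftrightarrow R) = \lnot True = False
\lnot (((Q \land R) \lor R) \leftrightarrow R) \lor Q = False \lor True = True
R \land (\lnot (((Q \land R) \lor R) \leftrightarrow R) \lor Q) = False \land True = False
False ∉ {True}.

No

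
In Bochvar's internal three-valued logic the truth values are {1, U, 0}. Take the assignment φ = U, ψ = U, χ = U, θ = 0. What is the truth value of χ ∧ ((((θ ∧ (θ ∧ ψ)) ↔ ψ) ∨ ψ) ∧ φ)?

U

θ ∧ ψ = 0 ∧ U = U
θ ∧ (θ ∧ ψ) = 0 ∧ U = U
(θ ∧ (θ ∧ ψ)) ↔ ψ = U ↔ U = U
((θ ∧ (θ ∧ ψ)) ↔ ψ) ∨ ψ = U ∨ U = U
(((θ ∧ (θ ∧ ψ)) ↔ ψ) ∨ ψ) ∧ φ = U ∧ U = U
χ ∧ ((((θ ∧ (θ ∧ ψ)) ↔ ψ) ∨ ψ) ∧ φ) = U ∧ U = U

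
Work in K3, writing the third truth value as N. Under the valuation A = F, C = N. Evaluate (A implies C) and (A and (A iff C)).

A implies C = F implies N = T
A iff C = F iff N = N
A and (A iff C) = F and N = F
(A implies C) and (A and (A iff C)) = T and F = F

F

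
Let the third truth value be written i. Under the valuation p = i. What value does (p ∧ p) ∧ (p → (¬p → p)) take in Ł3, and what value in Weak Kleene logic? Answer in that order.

i; i

In Ł3: p ∧ p = i ∧ i = i
¬p = ¬i = i
¬p → p = i → i = true  [min(1, 1−½+½)]
p → (¬p → p) = i → true = true
(p ∧ p) ∧ (p → (¬p → p)) = i ∧ true = i
In Weak Kleene logic: p ∧ p = i ∧ i = i
¬p = ¬i = i
¬p → p = i → i = i  [any arg is the third value ⇒ result is the third value]
p → (¬p → p) = i → i = i
(p ∧ p) ∧ (p → (¬p → p)) = i ∧ i = i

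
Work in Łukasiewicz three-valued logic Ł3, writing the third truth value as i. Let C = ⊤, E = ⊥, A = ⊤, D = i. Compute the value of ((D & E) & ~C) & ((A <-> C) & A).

⊥

D & E = i & ⊥ = ⊥
~C = ~⊤ = ⊥
(D & E) & ~C = ⊥ & ⊥ = ⊥
A <-> C = ⊤ <-> ⊤ = ⊤
(A <-> C) & A = ⊤ & ⊤ = ⊤
((D & E) & ~C) & ((A <-> C) & A) = ⊥ & ⊤ = ⊥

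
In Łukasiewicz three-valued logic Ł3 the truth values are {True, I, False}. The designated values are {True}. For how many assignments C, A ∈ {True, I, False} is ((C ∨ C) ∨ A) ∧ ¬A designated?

Designated under: (C=True, A=False).

1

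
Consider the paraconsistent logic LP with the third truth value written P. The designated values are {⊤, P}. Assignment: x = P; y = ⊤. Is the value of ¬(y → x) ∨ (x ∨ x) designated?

y → x = ⊤ → P = P  [¬⊤ ∨ P]
¬(y → x) = ¬P = P
x ∨ x = P ∨ P = P
¬(y → x) ∨ (x ∨ x) = P ∨ P = P
P ∈ {⊤, P}.

Yes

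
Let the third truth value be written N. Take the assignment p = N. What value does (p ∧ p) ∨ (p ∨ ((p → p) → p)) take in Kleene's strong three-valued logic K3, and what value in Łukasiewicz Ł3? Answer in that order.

In Kleene's strong three-valued logic K3: p ∧ p = N ∧ N = N
p → p = N → N = N  [¬N ∨ N]
(p → p) → p = N → N = N
p ∨ ((p → p) → p) = N ∨ N = N
(p ∧ p) ∨ (p ∨ ((p → p) → p)) = N ∨ N = N
In Łukasiewicz Ł3: p ∧ p = N ∧ N = N
p → p = N → N = 1
(p → p) → p = 1 → N = N
p ∨ ((p → p) → p) = N ∨ N = N
(p ∧ p) ∨ (p ∨ ((p → p) → p)) = N ∨ N = N

N; N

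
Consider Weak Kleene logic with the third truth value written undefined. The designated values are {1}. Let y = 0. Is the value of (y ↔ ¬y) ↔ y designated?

¬y = ¬0 = 1
y ↔ ¬y = 0 ↔ 1 = 0
(y ↔ ¬y) ↔ y = 0 ↔ 0 = 1
1 ∈ {1}.

Yes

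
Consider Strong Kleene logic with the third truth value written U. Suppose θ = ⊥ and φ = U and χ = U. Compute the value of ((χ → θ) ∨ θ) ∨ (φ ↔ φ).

U

χ → θ = U → ⊥ = U
(χ → θ) ∨ θ = U ∨ ⊥ = U
φ ↔ φ = U ↔ U = U
((χ → θ) ∨ θ) ∨ (φ ↔ φ) = U ∨ U = U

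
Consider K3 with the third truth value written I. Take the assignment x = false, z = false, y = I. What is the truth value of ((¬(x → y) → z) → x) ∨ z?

false

x → y = false → I = true
¬(x → y) = ¬true = false
¬(x → y) → z = false → false = true
(¬(x → y) → z) → x = true → false = false
((¬(x → y) → z) → x) ∨ z = false ∨ false = false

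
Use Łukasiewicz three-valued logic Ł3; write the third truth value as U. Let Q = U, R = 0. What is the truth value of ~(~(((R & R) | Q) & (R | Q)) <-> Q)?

R & R = 0 & 0 = 0
(R & R) | Q = 0 | U = U
R | Q = 0 | U = U
((R & R) | Q) & (R | Q) = U & U = U
~(((R & R) | Q) & (R | Q)) = ~U = U
~(((R & R) | Q) & (R | Q)) <-> Q = U <-> U = 1
~(~(((R & R) | Q) & (R | Q)) <-> Q) = ~1 = 0

0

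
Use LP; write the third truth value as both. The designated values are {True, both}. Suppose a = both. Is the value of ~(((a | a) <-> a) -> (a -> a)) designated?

Yes

a | a = both | both = both
(a | a) <-> a = both <-> both = both
a -> a = both -> both = both  [~both | both]
((a | a) <-> a) -> (a -> a) = both -> both = both
~(((a | a) <-> a) -> (a -> a)) = ~both = both
both ∈ {True, both}.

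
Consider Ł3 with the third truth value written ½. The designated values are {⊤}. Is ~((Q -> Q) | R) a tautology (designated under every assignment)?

No

Countermodel: Q=⊤, R=⊤ gives ⊥, which is not designated.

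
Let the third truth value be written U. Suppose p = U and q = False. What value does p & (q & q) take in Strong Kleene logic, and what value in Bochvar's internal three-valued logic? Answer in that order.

In Strong Kleene logic: q & q = False & False = False
p & (q & q) = U & False = False
In Bochvar's internal three-valued logic: q & q = False & False = False
p & (q & q) = U & False = U
They differ because Strong Kleene logic and Bochvar's internal three-valued logic treat U differently under the binary connectives.

False; U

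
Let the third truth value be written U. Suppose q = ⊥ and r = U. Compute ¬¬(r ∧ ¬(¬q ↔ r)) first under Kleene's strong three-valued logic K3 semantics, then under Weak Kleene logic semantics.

U; U

In Kleene's strong three-valued logic K3: ¬q = ¬⊥ = ⊤
¬q ↔ r = ⊤ ↔ U = U
¬(¬q ↔ r) = ¬U = U
r ∧ ¬(¬q ↔ r) = U ∧ U = U
¬(r ∧ ¬(¬q ↔ r)) = ¬U = U
¬¬(r ∧ ¬(¬q ↔ r)) = ¬U = U
In Weak Kleene logic: ¬q = ¬⊥ = ⊤
¬q ↔ r = ⊤ ↔ U = U
¬(¬q ↔ r) = ¬U = U
r ∧ ¬(¬q ↔ r) = U ∧ U = U
¬(r ∧ ¬(¬q ↔ r)) = ¬U = U
¬¬(r ∧ ¬(¬q ↔ r)) = ¬U = U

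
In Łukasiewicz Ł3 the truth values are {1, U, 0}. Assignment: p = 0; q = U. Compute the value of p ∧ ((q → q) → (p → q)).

q → q = U → U = 1  [min(1, 1−½+½)]
p → q = 0 → U = 1
(q → q) → (p → q) = 1 → 1 = 1
p ∧ ((q → q) → (p → q)) = 0 ∧ 1 = 0

0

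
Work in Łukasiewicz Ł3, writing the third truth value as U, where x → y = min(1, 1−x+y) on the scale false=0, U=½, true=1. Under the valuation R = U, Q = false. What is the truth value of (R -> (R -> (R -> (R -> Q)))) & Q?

false

R -> Q = U -> false = U
R -> (R -> Q) = U -> U = true
R -> (R -> (R -> Q)) = U -> true = true
R -> (R -> (R -> (R -> Q))) = U -> true = true
(R -> (R -> (R -> (R -> Q)))) & Q = true & false = false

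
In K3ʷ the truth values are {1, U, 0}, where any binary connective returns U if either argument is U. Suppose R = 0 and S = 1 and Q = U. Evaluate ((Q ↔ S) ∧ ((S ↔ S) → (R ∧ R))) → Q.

Q ↔ S = U ↔ 1 = U
S ↔ S = 1 ↔ 1 = 1
R ∧ R = 0 ∧ 0 = 0
(S ↔ S) → (R ∧ R) = 1 → 0 = 0
(Q ↔ S) ∧ ((S ↔ S) → (R ∧ R)) = U ∧ 0 = U
((Q ↔ S) ∧ ((S ↔ S) → (R ∧ R))) → Q = U → U = U  [any arg is the third value ⇒ result is the third value]

U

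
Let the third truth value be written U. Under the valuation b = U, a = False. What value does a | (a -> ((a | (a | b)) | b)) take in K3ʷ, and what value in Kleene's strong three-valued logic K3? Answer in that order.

U; True

In K3ʷ: a | b = False | U = U
a | (a | b) = False | U = U
(a | (a | b)) | b = U | U = U
a -> ((a | (a | b)) | b) = False -> U = U  [any arg is the third value ⇒ result is the third value]
a | (a -> ((a | (a | b)) | b)) = False | U = U
In Kleene's strong three-valued logic K3: a | b = False | U = U
a | (a | b) = False | U = U
(a | (a | b)) | b = U | U = U
a -> ((a | (a | b)) | b) = False -> U = True  [~False | U]
a | (a -> ((a | (a | b)) | b)) = False | True = True
They differ because K3ʷ and Kleene's strong three-valued logic K3 treat U differently under the binary connectives.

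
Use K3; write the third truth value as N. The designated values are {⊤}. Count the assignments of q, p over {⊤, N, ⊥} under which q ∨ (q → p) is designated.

Of the 9 assignments, 7 give a value in {⊤}.

7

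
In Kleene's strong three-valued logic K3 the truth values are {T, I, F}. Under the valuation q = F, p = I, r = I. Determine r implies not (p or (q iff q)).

q iff q = F iff F = T
p or (q iff q) = I or T = T
not (p or (q iff q)) = not T = F
r implies not (p or (q iff q)) = I implies F = I  [not I or F]

I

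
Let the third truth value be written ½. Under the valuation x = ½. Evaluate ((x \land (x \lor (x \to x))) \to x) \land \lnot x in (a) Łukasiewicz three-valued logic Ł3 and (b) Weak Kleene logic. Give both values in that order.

In Łukasiewicz three-valued logic Ł3: x \to x = ½ \to ½ = T
x \lor (x \to x) = ½ \lor T = T
x \land (x \lor (x \to x)) = ½ \land T = ½
(x \land (x \lor (x \to x))) \to x = ½ \to ½ = T
\lnot x = \lnot ½ = ½
((x \land (x \lor (x \to x))) \to x) \land \lnot x = T \land ½ = ½
In Weak Kleene logic: x \to x = ½ \to ½ = ½  [any arg is the third value ⇒ result is the third value]
x \lor (x \to x) = ½ \lor ½ = ½
x \land (x \lor (x \to x)) = ½ \land ½ = ½
(x \land (x \lor (x \to x))) \to x = ½ \to ½ = ½
\lnot x = \lnot ½ = ½
((x \land (x \lor (x \to x))) \to x) \land \lnot x = ½ \land ½ = ½

½; ½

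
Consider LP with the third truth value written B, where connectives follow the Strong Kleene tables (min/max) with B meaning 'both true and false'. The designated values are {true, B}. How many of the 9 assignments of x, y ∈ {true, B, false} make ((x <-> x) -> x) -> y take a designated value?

8

Of the 9 assignments, 8 give a value in {true, B}.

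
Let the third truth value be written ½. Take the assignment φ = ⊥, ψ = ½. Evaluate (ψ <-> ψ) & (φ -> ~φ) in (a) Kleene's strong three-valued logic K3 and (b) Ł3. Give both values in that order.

In Kleene's strong three-valued logic K3: ψ <-> ψ = ½ <-> ½ = ½
~φ = ~⊥ = ⊤
φ -> ~φ = ⊥ -> ⊤ = ⊤
(ψ <-> ψ) & (φ -> ~φ) = ½ & ⊤ = ½
In Ł3: ψ <-> ψ = ½ <-> ½ = ⊤  [1 − |½−½|]
~φ = ~⊥ = ⊤
φ -> ~φ = ⊥ -> ⊤ = ⊤
(ψ <-> ψ) & (φ -> ~φ) = ⊤ & ⊤ = ⊤
They differ because Kleene's strong three-valued logic K3 and Ł3 treat ½ differently under implication.

½; ⊤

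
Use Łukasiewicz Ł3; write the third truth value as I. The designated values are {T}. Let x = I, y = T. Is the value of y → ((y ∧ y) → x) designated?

No

y ∧ y = T ∧ T = T
(y ∧ y) → x = T → I = I
y → ((y ∧ y) → x) = T → I = I
I ∉ {T}.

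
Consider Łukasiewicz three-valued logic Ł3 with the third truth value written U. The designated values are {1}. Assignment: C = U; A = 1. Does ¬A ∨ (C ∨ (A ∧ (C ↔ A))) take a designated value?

¬A = ¬1 = 0
C ↔ A = U ↔ 1 = U
A ∧ (C ↔ A) = 1 ∧ U = U
C ∨ (A ∧ (C ↔ A)) = U ∨ U = U
¬A ∨ (C ∨ (A ∧ (C ↔ A))) = 0 ∨ U = U
U ∉ {1}.

No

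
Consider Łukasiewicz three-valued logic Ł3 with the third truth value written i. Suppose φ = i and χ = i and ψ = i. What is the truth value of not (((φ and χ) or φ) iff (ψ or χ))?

False

φ and χ = i and i = i
(φ and χ) or φ = i or i = i
ψ or χ = i or i = i
((φ and χ) or φ) iff (ψ or χ) = i iff i = True  [1 − |½−½|]
not (((φ and χ) or φ) iff (ψ or χ)) = not True = False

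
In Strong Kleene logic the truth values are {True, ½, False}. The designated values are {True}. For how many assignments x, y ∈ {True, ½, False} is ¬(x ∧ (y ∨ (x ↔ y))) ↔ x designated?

1

Designated under: (x=True, y=False).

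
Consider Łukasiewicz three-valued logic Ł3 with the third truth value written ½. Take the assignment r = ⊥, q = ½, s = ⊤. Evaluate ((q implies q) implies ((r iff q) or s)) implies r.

⊥

q implies q = ½ implies ½ = ⊤  [min(1, 1−½+½)]
r iff q = ⊥ iff ½ = ½
(r iff q) or s = ½ or ⊤ = ⊤
(q implies q) implies ((r iff q) or s) = ⊤ implies ⊤ = ⊤
((q implies q) implies ((r iff q) or s)) implies r = ⊤ implies ⊥ = ⊥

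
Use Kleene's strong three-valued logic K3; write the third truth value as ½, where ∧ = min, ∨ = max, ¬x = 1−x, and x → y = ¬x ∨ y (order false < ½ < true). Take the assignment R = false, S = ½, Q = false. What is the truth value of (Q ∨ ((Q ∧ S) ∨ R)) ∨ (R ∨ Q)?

Q ∧ S = false ∧ ½ = false
(Q ∧ S) ∨ R = false ∨ false = false
Q ∨ ((Q ∧ S) ∨ R) = false ∨ false = false
R ∨ Q = false ∨ false = false
(Q ∨ ((Q ∧ S) ∨ R)) ∨ (R ∨ Q) = false ∨ false = false

false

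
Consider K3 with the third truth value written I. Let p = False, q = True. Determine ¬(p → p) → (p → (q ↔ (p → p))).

True

p → p = False → False = True
¬(p → p) = ¬True = False
p → p = False → False = True
q ↔ (p → p) = True ↔ True = True
p → (q ↔ (p → p)) = False → True = True
¬(p → p) → (p → (q ↔ (p → p))) = False → True = True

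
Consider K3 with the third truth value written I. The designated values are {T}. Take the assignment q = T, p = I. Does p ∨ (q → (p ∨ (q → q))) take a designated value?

Yes

q → q = T → T = T
p ∨ (q → q) = I ∨ T = T
q → (p ∨ (q → q)) = T → T = T
p ∨ (q → (p ∨ (q → q))) = I ∨ T = T
T ∈ {T}.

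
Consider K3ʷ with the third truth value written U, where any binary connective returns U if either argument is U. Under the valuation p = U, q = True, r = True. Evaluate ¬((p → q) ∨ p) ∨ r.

U

p → q = U → True = U  [any arg is the third value ⇒ result is the third value]
(p → q) ∨ p = U ∨ U = U
¬((p → q) ∨ p) = ¬U = U
¬((p → q) ∨ p) ∨ r = U ∨ True = U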